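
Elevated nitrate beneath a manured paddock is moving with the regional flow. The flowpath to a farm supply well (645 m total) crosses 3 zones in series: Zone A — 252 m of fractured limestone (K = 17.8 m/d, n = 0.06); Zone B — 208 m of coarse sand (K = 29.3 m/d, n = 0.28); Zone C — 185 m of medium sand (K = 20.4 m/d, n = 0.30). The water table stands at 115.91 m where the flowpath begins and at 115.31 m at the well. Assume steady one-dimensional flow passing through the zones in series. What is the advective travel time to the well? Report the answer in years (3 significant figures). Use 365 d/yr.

Total head drop ΔH = 115.91 − 115.31 = 0.60 m
Steady 1-D flow in series ⇒ the Darcy flux q is identical in every zone and the zone head losses add (resistances L/K in series).
Σ(L/K) = 252/17.8 + 208/29.3 + 185/20.4 = 14.16 + 7.099 + 9.069 = 30.32 d
q = ΔH / Σ(L/K) = 0.60 / 30.32 = 0.01979 m/d (same in every zone)
Zone A: v = q/n = 0.01979/0.06 = 0.3298 m/d → t_A = 252/0.3298 = 764.2 d
Zone B: v = q/n = 0.01979/0.28 = 0.07066 m/d → t_B = 208/0.07066 = 2944 d
Zone C: v = q/n = 0.01979/0.30 = 0.06595 m/d → t_C = 185/0.06595 = 2805 d
Total t = 764.2 + 2944 + 2805 = 6513 d
   = 6513 / 365 = 17.8 yr

17.8 years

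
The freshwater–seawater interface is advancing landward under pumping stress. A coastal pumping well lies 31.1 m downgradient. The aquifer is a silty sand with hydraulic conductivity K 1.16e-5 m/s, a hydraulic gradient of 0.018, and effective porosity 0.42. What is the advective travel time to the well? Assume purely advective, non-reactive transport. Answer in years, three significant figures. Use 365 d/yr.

1.98 years

K = 1.16e-5 m/s × 86400 s/d = 1.002 m/d
Darcy flux q = K·i = 1.002 × 0.018 = 0.01804 m/d
Seepage velocity v = q / n = 0.01804 / 0.42 = 0.04295 m/d
t = L / v = 31.1 / 0.04295 = 724.0 d
   = 724.0 / 365 = 1.98 yr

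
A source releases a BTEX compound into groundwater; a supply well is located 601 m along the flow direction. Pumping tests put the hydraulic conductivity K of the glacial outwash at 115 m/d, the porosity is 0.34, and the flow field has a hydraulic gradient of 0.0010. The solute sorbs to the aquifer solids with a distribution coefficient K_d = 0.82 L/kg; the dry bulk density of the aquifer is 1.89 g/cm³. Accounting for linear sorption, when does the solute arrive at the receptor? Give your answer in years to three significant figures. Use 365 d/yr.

Darcy flux q = K·i = 115 × 0.0010 = 0.1150 m/d
v_s = q/n_e = 0.1150/0.34 = 0.3382 m/d
Retardation R = 1 + ρ_b·K_d/n = 1 + 1.89×0.82/0.34 = 5.558
Contaminant velocity v_c = v/R = 0.3382/5.558 = 0.06085 m/d
t = L/v_c = 601/0.06085 = 9876 d
   = 9876/365 = 27.1 yr

27.1 years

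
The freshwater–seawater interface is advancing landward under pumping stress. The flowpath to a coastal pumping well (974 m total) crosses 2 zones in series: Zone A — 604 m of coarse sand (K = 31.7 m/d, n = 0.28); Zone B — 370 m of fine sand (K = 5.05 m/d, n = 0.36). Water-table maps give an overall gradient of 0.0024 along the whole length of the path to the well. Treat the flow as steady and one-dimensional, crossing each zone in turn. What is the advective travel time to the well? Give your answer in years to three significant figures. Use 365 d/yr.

32.7 years

Steady 1-D flow in series ⇒ the Darcy flux q is identical in every zone and the zone head losses add (resistances L/K in series).
Σ(L/K) = 604/31.7 + 370/5.05 = 19.05 + 73.27 = 92.32 d
K_eq = L_total / Σ(L/K) = 974 / 92.32 = 10.55 m/d
q = K_eq · i = 10.55 × 0.0024 = 0.02532 m/d (same in every zone)
Zone A: v = q/n = 0.02532/0.28 = 0.09043 m/d → t_A = 604/0.09043 = 6679 d
Zone B: v = q/n = 0.02532/0.36 = 0.07033 m/d → t_B = 370/0.07033 = 5261 d
Total t = 6679 + 5261 = 11940 d
   = 11940 / 365 = 32.7 yr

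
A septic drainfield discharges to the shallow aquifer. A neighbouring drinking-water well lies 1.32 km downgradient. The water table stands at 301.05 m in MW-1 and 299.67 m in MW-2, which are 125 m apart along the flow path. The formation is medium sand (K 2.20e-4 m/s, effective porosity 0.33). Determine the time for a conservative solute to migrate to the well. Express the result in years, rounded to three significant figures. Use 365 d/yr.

Hydraulic gradient i = (301.05 − 299.67) / 125 = 1.38 / 125 = 0.01104
K = 2.20e-4 m/s × 86400 s/d = 19.01 m/d
Specific discharge q = 19.01 × 0.01104 = 0.2098 m/d
Average linear velocity = 0.2098 / 0.33 = 0.6359 m/d
L = 1.32 km = 1320 m
t = L / v = 1320 / 0.6359 = 2076 d
   = 2076 / 365 = 5.69 yr

5.69 years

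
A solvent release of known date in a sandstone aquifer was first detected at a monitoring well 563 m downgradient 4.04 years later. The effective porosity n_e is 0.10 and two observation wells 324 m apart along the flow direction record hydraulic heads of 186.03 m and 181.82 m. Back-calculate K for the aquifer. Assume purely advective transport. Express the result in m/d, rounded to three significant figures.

2.94 m/d

Hydraulic gradient i = (186.03 − 181.82) / 324 = 4.21 / 324 = 0.01299
t = 4.04 years = 1475 d
v = L / t = 563 / 1475 = 0.3818 m/d
K = v · n / i = 0.3818 × 0.10 / 0.01299 = 2.94 m/d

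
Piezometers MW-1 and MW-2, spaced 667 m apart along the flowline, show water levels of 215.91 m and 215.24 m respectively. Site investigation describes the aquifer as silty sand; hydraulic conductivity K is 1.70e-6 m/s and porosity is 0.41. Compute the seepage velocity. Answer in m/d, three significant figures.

3.60e-4 m/d

Hydraulic gradient i = (215.91 − 215.24) / 667 = 0.67 / 667 = 0.001004
K = 1.70e-6 m/s × 86400 s/d = 0.1469 m/d
Specific discharge q = 0.1469 × 0.001004 = 1.475e-4 m/d
Seepage velocity v = q / n = 1.475e-4 / 0.41 = 3.599e-4 m/d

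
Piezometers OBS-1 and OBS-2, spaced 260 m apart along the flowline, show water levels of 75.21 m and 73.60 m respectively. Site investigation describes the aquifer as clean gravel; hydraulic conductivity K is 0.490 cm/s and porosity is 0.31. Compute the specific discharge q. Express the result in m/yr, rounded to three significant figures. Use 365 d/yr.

Hydraulic gradient i = (75.21 − 73.60) / 260 = 1.61 / 260 = 0.006192
K = 0.490 cm/s × 864 = 423.4 m/d
Darcy flux q = K·i = 423.4 × 0.006192 = 2.622 m/d
   = 2.622 × 365 = 957 m/yr

957 m/yr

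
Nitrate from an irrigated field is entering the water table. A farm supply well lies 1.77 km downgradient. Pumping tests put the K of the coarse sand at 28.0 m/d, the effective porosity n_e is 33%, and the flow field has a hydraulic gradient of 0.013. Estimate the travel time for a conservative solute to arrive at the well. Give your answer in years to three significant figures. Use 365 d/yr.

4.40 years

Darcy flux q = K·i = 28.0 × 0.013 = 0.3640 m/d
Seepage velocity v = q / n = 0.3640 / 0.33 = 1.103 m/d
L = 1.77 km = 1770 m
t = L / v = 1770 / 1.103 = 1605 d
   = 1605 / 365 = 4.40 yr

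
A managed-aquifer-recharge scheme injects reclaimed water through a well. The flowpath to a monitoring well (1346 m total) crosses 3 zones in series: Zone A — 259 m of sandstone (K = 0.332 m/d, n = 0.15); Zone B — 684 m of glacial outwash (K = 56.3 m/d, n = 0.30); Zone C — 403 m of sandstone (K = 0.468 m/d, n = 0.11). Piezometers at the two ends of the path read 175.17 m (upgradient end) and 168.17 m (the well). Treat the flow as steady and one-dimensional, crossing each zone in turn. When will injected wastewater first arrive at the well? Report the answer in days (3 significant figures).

Total head drop ΔH = 175.17 − 168.17 = 7.00 m
Steady 1-D flow in series ⇒ the Darcy flux q is identical in every zone and the zone head losses add (resistances L/K in series).
Σ(L/K) = 259/0.332 + 684/56.3 + 403/0.468 = 780.1 + 12.15 + 861.1 = 1653 d
q = ΔH / Σ(L/K) = 7.00 / 1653 = 0.004234 m/d (same in every zone)
Zone A: v = q/n = 0.004234/0.15 = 0.02822 m/d → t_A = 259/0.02822 = 9176 d
Zone B: v = q/n = 0.004234/0.30 = 0.01411 m/d → t_B = 684/0.01411 = 48470 d
Zone C: v = q/n = 0.004234/0.11 = 0.03849 m/d → t_C = 403/0.03849 = 10470 d
Total t = 9176 + 48470 + 10470 = 68110 d

68100 days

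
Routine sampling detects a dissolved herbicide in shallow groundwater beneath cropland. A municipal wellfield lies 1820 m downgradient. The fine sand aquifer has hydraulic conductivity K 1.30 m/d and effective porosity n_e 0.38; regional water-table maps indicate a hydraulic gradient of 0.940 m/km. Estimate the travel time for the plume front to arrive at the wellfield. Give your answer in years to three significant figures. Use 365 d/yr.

q = Ki = 1.30 × 9.4e-4 = 0.001222 m/d
v_s = q/n_e = 0.001222/0.38 = 0.003216 m/d
t = L / v = 1820 / 0.003216 = 566000 d
   = 566000 / 365 = 1550 yr

1550 years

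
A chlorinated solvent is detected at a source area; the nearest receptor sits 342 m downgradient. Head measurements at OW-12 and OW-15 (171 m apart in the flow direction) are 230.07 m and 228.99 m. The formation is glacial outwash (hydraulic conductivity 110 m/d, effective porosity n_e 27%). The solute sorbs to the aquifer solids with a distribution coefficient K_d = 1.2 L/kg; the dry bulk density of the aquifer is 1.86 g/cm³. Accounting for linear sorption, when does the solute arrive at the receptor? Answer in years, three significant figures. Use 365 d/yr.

Hydraulic gradient i = (230.07 − 228.99) / 171 = 1.08 / 171 = 0.006316
Darcy flux q = K·i = 110 × 0.006316 = 0.6947 m/d
Average linear velocity = 0.6947 / 0.27 = 2.573 m/d
Retardation R = 1 + ρ_b·K_d/n = 1 + 1.86×1.2/0.27 = 9.267
Contaminant velocity v_c = v/R = 2.573/9.267 = 0.2777 m/d
t = L/v_c = 342/0.2777 = 1232 d
   = 1232/365 = 3.37 yr

3.37 years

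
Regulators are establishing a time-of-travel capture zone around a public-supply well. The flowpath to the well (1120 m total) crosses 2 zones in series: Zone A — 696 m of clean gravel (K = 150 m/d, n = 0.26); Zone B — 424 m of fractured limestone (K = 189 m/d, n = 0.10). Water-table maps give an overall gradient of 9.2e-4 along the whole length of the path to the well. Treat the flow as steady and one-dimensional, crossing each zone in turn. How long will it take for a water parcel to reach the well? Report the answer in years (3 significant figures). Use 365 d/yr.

Steady 1-D flow in series ⇒ the Darcy flux q is identical in every zone and the zone head losses add (resistances L/K in series).
Σ(L/K) = 696/150 + 424/189 = 4.640 + 2.243 = 6.883 d
K_eq = L_total / Σ(L/K) = 1120 / 6.883 = 162.7 m/d
q = K_eq · i = 162.7 × 9.2e-4 = 0.1497 m/d (same in every zone)
Zone A: v = q/n = 0.1497/0.26 = 0.5757 m/d → t_A = 696/0.5757 = 1209 d
Zone B: v = q/n = 0.1497/0.10 = 1.497 m/d → t_B = 424/1.497 = 283.2 d
Total t = 1209 + 283.2 = 1492 d
   = 1492 / 365 = 4.09 yr

4.09 years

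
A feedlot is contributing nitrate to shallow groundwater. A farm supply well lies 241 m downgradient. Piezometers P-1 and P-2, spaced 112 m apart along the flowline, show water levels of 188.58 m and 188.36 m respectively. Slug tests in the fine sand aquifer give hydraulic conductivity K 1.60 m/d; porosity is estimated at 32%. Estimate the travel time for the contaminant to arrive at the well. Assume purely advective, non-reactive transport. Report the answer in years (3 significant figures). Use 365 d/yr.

67.2 years

Hydraulic gradient i = (188.58 − 188.36) / 112 = 0.22 / 112 = 0.001964
Specific discharge q = 1.60 × 0.001964 = 0.003143 m/d
v_s = q/n_e = 0.003143/0.32 = 0.009821 m/d
t = L / v = 241 / 0.009821 = 24540 d
   = 24540 / 365 = 67.2 yr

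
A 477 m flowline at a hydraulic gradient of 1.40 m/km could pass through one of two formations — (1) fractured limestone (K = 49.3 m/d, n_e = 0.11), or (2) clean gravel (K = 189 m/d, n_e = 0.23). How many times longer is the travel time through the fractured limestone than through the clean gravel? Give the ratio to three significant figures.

Unit 1 (fractured limestone): v = 49.3×0.0014/0.11 = 0.6275 m/d, t = 477/0.6275 = 760.2 d
Unit 2 (clean gravel): v = 189×0.0014/0.23 = 1.150 m/d, t = 477/1.150 = 414.6 d
t(fractured limestone) / t(clean gravel) = 760.2/414.6 = 1.83

1.83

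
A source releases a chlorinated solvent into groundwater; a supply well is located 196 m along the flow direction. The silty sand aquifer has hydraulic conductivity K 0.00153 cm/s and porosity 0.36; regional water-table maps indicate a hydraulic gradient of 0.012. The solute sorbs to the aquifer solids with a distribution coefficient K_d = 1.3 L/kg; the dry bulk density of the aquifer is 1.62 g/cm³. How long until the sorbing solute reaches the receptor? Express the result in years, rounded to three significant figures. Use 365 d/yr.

K = 0.00153 cm/s × 864 = 1.322 m/d
q = Ki = 1.322 × 0.012 = 0.01586 m/d
Seepage velocity v = q / n = 0.01586 / 0.36 = 0.04406 m/d
Retardation R = 1 + ρ_b·K_d/n = 1 + 1.62×1.3/0.36 = 6.850
Contaminant velocity v_c = v/R = 0.04406/6.850 = 0.006433 m/d
t = L/v_c = 196/0.006433 = 30470 d
   = 30470/365 = 83.5 yr

83.5 years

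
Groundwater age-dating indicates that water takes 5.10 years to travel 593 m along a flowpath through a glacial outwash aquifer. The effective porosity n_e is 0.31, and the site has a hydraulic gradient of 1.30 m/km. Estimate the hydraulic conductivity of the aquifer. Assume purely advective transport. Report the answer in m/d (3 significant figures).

76.0 m/d

t = 5.10 years = 1861 d
v = L / t = 593 / 1861 = 0.3186 m/d
K = v · n / i = 0.3186 × 0.31 / 0.0013 = 76.0 m/d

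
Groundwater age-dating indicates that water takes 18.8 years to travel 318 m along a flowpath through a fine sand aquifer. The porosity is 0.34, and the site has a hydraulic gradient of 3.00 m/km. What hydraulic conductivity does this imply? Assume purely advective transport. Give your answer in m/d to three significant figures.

t = 18.8 years = 6862 d
v = L / t = 318 / 6862 = 0.04634 m/d
K = v · n / i = 0.04634 × 0.34 / 0.0030 = 5.25 m/d

5.25 m/d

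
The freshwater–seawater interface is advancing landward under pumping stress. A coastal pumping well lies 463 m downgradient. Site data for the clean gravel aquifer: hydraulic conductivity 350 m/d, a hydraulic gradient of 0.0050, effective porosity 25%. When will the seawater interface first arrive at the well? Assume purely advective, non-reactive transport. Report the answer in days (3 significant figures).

q = Ki = 350 × 0.0050 = 1.750 m/d
Average linear velocity = 1.750 / 0.25 = 7.000 m/d
t = L / v = 463 / 7.000 = 66.14 d

66.1 days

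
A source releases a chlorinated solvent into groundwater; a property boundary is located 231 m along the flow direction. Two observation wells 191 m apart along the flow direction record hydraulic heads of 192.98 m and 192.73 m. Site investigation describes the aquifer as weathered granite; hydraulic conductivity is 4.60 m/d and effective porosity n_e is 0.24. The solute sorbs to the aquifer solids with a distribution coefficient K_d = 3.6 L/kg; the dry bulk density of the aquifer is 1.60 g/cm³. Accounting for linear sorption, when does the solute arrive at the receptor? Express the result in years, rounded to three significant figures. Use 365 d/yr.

Hydraulic gradient i = (192.98 − 192.73) / 191 = 0.25 / 191 = 0.001309
Specific discharge q = 4.60 × 0.001309 = 0.006021 m/d
Seepage velocity v = q / n = 0.006021 / 0.24 = 0.02509 m/d
Retardation R = 1 + ρ_b·K_d/n = 1 + 1.60×3.6/0.24 = 25.00
Contaminant velocity v_c = v/R = 0.02509/25.00 = 0.001003 m/d
t = L/v_c = 231/0.001003 = 230200 d
   = 230200/365 = 631 yr

631 years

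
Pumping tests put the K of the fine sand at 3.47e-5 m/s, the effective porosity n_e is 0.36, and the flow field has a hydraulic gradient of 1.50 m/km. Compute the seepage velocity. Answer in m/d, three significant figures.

K = 3.47e-5 m/s × 86400 s/d = 2.998 m/d
Specific discharge q = 2.998 × 0.0015 = 0.004497 m/d
v_s = q/n_e = 0.004497/0.36 = 0.01249 m/d

0.0125 m/d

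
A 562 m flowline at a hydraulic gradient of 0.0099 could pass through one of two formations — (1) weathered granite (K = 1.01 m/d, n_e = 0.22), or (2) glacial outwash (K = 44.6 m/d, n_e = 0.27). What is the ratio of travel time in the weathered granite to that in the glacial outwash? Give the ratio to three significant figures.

36.0

Unit 1 (weathered granite): v = 1.01×0.0099/0.22 = 0.04545 m/d, t = 562/0.04545 = 12370 d
Unit 2 (glacial outwash): v = 44.6×0.0099/0.27 = 1.635 m/d, t = 562/1.635 = 343.7 d
t(weathered granite) / t(glacial outwash) = 12370/343.7 = 36.0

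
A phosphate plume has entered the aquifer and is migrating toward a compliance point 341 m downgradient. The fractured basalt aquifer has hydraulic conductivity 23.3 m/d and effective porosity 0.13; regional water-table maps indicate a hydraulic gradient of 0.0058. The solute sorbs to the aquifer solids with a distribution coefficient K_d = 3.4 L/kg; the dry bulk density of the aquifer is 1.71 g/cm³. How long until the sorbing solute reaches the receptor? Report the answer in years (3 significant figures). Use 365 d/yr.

Darcy flux q = K·i = 23.3 × 0.0058 = 0.1351 m/d
v_s = q/n_e = 0.1351/0.13 = 1.040 m/d
Retardation R = 1 + ρ_b·K_d/n = 1 + 1.71×3.4/0.13 = 45.72
Contaminant velocity v_c = v/R = 1.040/45.72 = 0.02274 m/d
t = L/v_c = 341/0.02274 = 15000 d
   = 15000/365 = 41.1 yr

41.1 years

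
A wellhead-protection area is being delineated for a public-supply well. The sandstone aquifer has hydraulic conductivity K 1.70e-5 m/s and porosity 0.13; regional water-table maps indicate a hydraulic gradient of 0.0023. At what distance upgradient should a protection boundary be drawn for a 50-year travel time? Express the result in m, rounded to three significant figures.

K = 1.70e-5 m/s × 86400 s/d = 1.469 m/d
Darcy flux q = K·i = 1.469 × 0.0023 = 0.003378 m/d
Seepage velocity v = q / n = 0.003378 / 0.13 = 0.02599 m/d
T = 50 yr × 365 = 18250 d
L = v × T = 0.02599 × 18250 = 474.3 m

474 m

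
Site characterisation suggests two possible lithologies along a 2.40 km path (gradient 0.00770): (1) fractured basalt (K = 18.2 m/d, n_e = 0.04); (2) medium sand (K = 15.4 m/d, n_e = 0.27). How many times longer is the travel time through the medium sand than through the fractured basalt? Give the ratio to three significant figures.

7.98

Unit 1 (fractured basalt): v = 18.2×0.0077/0.04 = 3.503 m/d, t = 2400/3.503 = 685.0 d
Unit 2 (medium sand): v = 15.4×0.0077/0.27 = 0.4392 m/d, t = 2400/0.4392 = 5465 d
t(medium sand) / t(fractured basalt) = 5465/685.0 = 7.98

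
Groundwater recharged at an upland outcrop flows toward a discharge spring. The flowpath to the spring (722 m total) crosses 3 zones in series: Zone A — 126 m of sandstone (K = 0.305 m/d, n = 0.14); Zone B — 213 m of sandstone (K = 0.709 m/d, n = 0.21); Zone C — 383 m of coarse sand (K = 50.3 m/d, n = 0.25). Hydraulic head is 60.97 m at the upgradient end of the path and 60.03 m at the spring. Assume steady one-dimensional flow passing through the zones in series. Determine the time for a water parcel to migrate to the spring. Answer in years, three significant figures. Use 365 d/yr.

Total head drop ΔH = 60.97 − 60.03 = 0.94 m
Steady 1-D flow in series ⇒ the Darcy flux q is identical in every zone and the zone head losses add (resistances L/K in series).
Σ(L/K) = 126/0.305 + 213/0.709 + 383/50.3 = 413.1 + 300.4 + 7.614 = 721.2 d
q = ΔH / Σ(L/K) = 0.94 / 721.2 = 0.001303 m/d (same in every zone)
Zone A: v = q/n = 0.001303/0.14 = 0.009310 m/d → t_A = 126/0.009310 = 13530 d
Zone B: v = q/n = 0.001303/0.21 = 0.006207 m/d → t_B = 213/0.006207 = 34320 d
Zone C: v = q/n = 0.001303/0.25 = 0.005214 m/d → t_C = 383/0.005214 = 73460 d
Total t = 13530 + 34320 + 73460 = 121300 d
   = 121300 / 365 = 332 yr

332 years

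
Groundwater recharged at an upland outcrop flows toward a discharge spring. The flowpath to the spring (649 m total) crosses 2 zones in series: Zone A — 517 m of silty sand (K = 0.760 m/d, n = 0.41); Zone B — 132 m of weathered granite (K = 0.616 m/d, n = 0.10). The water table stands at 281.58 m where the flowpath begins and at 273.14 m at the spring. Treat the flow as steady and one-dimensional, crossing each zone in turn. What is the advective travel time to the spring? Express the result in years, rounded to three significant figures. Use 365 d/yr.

65.4 years

Total head drop ΔH = 281.58 − 273.14 = 8.44 m
Steady 1-D flow in series ⇒ the Darcy flux q is identical in every zone and the zone head losses add (resistances L/K in series).
Σ(L/K) = 517/0.760 + 132/0.616 = 680.3 + 214.3 = 894.5 d
q = ΔH / Σ(L/K) = 8.44 / 894.5 = 0.009435 m/d (same in every zone)
Zone A: v = q/n = 0.009435/0.41 = 0.02301 m/d → t_A = 517/0.02301 = 22470 d
Zone B: v = q/n = 0.009435/0.10 = 0.09435 m/d → t_B = 132/0.09435 = 1399 d
Total t = 22470 + 1399 = 23870 d
   = 23870 / 365 = 65.4 yr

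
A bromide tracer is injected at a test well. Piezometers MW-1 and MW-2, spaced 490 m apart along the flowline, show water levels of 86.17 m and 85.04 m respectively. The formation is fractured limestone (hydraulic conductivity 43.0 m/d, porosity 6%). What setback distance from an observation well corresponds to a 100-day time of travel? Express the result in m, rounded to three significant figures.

Hydraulic gradient i = (86.17 − 85.04) / 490 = 1.13 / 490 = 0.002306
Specific discharge q = 43.0 × 0.002306 = 0.09916 m/d
Average linear velocity = 0.09916 / 0.06 = 1.653 m/d
L = v × T = 1.653 × 100 = 165.3 m

165 m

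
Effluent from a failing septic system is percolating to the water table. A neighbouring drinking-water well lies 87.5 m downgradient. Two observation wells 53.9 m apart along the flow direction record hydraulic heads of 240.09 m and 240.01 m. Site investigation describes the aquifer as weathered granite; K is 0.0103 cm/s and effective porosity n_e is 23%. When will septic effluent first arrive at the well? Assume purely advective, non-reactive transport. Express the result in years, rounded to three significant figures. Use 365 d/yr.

4.17 years

Hydraulic gradient i = (240.09 − 240.01) / 53.9 = 0.08 / 53.9 = 0.001484
K = 0.0103 cm/s × 864 = 8.899 m/d
q = Ki = 8.899 × 0.001484 = 0.01321 m/d
v_s = q/n_e = 0.01321/0.23 = 0.05743 m/d
t = L / v = 87.5 / 0.05743 = 1524 d
   = 1524 / 365 = 4.17 yr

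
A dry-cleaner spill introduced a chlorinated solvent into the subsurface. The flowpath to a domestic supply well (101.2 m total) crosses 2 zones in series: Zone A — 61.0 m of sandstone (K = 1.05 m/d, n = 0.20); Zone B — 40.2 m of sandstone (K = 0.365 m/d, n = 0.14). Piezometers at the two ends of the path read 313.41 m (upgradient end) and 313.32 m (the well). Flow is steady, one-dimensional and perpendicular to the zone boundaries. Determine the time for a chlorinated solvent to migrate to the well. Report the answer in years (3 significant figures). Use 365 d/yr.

91.3 years

Total head drop ΔH = 313.41 − 313.32 = 0.09 m
Continuity: the same q passes through each zone, so ΔH = q·Σ(L_j/K_j) — the zones act as resistances in series.
Σ(L/K) = 61.0/1.05 + 40.2/0.365 = 58.10 + 110.1 = 168.2 d
q = ΔH / Σ(L/K) = 0.09 / 168.2 = 5.350e-4 m/d (same in every zone)
Zone A: v = q/n = 5.350e-4/0.20 = 0.002675 m/d → t_A = 61.0/0.002675 = 22800 d
Zone B: v = q/n = 5.350e-4/0.14 = 0.003821 m/d → t_B = 40.2/0.003821 = 10520 d
Total t = 22800 + 10520 = 33320 d
   = 33320 / 365 = 91.3 yr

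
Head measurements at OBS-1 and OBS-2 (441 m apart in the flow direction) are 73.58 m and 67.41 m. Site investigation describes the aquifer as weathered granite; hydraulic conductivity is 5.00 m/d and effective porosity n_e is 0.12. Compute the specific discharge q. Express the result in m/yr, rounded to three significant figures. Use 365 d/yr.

Hydraulic gradient i = (73.58 − 67.41) / 441 = 6.17 / 441 = 0.01399
Specific discharge q = 5.00 × 0.01399 = 0.06995 m/d
   = 0.06995 × 365 = 25.5 m/yr

25.5 m/yr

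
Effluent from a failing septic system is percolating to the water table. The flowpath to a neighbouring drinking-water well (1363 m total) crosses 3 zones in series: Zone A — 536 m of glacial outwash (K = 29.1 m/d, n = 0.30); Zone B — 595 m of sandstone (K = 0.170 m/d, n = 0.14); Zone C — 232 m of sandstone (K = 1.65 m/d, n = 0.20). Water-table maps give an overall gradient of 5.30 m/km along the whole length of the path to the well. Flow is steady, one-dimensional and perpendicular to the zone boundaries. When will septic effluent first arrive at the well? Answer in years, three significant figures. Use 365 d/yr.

For zones in series the flux q is common to all zones; the equivalent conductivity is the harmonic (thickness-weighted) mean, K_eq = L_total / Σ(L_j/K_j).
Σ(L/K) = 536/29.1 + 595/0.170 + 232/1.65 = 18.42 + 3500 + 140.6 = 3659 d
K_eq = L_total / Σ(L/K) = 1363 / 3659 = 0.3725 m/d
q = K_eq · i = 0.3725 × 0.0053 = 0.001974 m/d (same in every zone)
Zone A: v = q/n = 0.001974/0.30 = 0.006581 m/d → t_A = 536/0.006581 = 81450 d
Zone B: v = q/n = 0.001974/0.14 = 0.01410 m/d → t_B = 595/0.01410 = 42190 d
Zone C: v = q/n = 0.001974/0.20 = 0.009871 m/d → t_C = 232/0.009871 = 23500 d
Total t = 81450 + 42190 + 23500 = 147100 d
   = 147100 / 365 = 403 yr

403 years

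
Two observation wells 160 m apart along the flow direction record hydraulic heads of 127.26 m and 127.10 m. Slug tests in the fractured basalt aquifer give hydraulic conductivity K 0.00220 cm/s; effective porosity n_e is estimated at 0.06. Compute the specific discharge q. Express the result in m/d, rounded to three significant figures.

Hydraulic gradient i = (127.26 − 127.10) / 160 = 0.16 / 160 = 0.001000
K = 0.00220 cm/s × 864 = 1.901 m/d
Specific discharge q = 1.901 × 0.001000 = 0.001901 m/d

0.00190 m/d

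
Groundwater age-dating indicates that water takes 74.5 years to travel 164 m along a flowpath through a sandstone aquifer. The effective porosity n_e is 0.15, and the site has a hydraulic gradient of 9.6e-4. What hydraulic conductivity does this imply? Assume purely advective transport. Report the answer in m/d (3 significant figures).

0.942 m/d

t = 74.5 years = 27190 d
v = L / t = 164 / 27190 = 0.006031 m/d
K = v · n / i = 0.006031 × 0.15 / 9.6e-4 = 0.942 m/d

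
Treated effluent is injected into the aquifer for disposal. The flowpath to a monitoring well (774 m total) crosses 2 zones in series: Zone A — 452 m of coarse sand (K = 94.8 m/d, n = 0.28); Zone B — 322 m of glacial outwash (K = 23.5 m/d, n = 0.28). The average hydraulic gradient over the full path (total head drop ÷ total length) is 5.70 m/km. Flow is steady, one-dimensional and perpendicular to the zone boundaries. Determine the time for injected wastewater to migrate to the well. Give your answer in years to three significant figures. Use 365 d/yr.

2.49 years

Continuity: the same q passes through each zone, so ΔH = q·Σ(L_j/K_j) — the zones act as resistances in series.
Σ(L/K) = 452/94.8 + 322/23.5 = 4.768 + 13.70 = 18.47 d
K_eq = L_total / Σ(L/K) = 774 / 18.47 = 41.91 m/d
q = K_eq · i = 41.91 × 0.0057 = 0.2389 m/d (same in every zone)
Zone A: v = q/n = 0.2389/0.28 = 0.8531 m/d → t_A = 452/0.8531 = 529.8 d
Zone B: v = q/n = 0.2389/0.28 = 0.8531 m/d → t_B = 322/0.8531 = 377.5 d
Total t = 529.8 + 377.5 = 907.3 d
   = 907.3 / 365 = 2.49 yr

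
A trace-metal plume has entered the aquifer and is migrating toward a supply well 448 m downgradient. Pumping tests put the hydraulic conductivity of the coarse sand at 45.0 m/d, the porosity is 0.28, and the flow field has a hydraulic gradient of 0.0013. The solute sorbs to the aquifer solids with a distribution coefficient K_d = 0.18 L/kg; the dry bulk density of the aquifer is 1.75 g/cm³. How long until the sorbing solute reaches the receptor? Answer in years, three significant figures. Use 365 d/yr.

Specific discharge q = 45.0 × 0.0013 = 0.05850 m/d
Average linear velocity = 0.05850 / 0.28 = 0.2089 m/d
Retardation R = 1 + ρ_b·K_d/n = 1 + 1.75×0.18/0.28 = 2.125
Contaminant velocity v_c = v/R = 0.2089/2.125 = 0.09832 m/d
t = L/v_c = 448/0.09832 = 4557 d
   = 4557/365 = 12.5 yr

12.5 years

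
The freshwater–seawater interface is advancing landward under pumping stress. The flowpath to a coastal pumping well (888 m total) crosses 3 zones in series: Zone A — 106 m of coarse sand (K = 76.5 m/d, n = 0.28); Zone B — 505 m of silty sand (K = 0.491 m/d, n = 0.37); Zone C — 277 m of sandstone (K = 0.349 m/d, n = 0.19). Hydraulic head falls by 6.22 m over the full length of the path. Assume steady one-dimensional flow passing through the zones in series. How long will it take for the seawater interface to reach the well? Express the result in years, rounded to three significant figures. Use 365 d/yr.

Steady 1-D flow in series ⇒ the Darcy flux q is identical in every zone and the zone head losses add (resistances L/K in series).
Σ(L/K) = 106/76.5 + 505/0.491 + 277/0.349 = 1.386 + 1029 + 793.7 = 1824 d
q = ΔH / Σ(L/K) = 6.22 / 1824 = 0.003411 m/d (same in every zone)
Zone A: v = q/n = 0.003411/0.28 = 0.01218 m/d → t_A = 106/0.01218 = 8702 d
Zone B: v = q/n = 0.003411/0.37 = 0.009218 m/d → t_B = 505/0.009218 = 54780 d
Zone C: v = q/n = 0.003411/0.19 = 0.01795 m/d → t_C = 277/0.01795 = 15430 d
Total t = 8702 + 54780 + 15430 = 78910 d
   = 78910 / 365 = 216 yr

216 years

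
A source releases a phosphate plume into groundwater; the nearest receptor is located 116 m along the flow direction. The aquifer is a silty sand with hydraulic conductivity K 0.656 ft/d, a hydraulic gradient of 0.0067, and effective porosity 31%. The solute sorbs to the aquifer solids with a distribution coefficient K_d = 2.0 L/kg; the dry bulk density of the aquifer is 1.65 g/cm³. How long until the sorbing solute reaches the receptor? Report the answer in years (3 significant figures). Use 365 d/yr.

K = 0.656 ft/d × 0.3048 = 0.1999 m/d
Darcy flux q = K·i = 0.1999 × 0.0067 = 0.001340 m/d
Average linear velocity = 0.001340 / 0.31 = 0.004321 m/d
Retardation R = 1 + ρ_b·K_d/n = 1 + 1.65×2.0/0.31 = 11.65
Contaminant velocity v_c = v/R = 0.004321/11.65 = 3.711e-4 m/d
t = L/v_c = 116/3.711e-4 = 312600 d
   = 312600/365 = 856 yr

856 years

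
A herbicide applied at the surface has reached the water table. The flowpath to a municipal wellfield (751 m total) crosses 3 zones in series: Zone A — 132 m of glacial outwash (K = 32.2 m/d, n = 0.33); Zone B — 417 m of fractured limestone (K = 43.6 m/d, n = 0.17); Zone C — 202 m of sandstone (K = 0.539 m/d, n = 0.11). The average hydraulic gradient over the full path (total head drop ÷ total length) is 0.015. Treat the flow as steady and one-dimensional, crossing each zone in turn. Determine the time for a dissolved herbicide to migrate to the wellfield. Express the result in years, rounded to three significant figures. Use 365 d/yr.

12.9 years

Continuity: the same q passes through each zone, so ΔH = q·Σ(L_j/K_j) — the zones act as resistances in series.
Σ(L/K) = 132/32.2 + 417/43.6 + 202/0.539 = 4.099 + 9.564 + 374.8 = 388.4 d
K_eq = L_total / Σ(L/K) = 751 / 388.4 = 1.933 m/d
q = K_eq · i = 1.933 × 0.015 = 0.02900 m/d (same in every zone)
Zone A: v = q/n = 0.02900/0.33 = 0.08788 m/d → t_A = 132/0.08788 = 1502 d
Zone B: v = q/n = 0.02900/0.17 = 0.1706 m/d → t_B = 417/0.1706 = 2444 d
Zone C: v = q/n = 0.02900/0.11 = 0.2636 m/d → t_C = 202/0.2636 = 766.2 d
Total t = 1502 + 2444 + 766.2 = 4713 d
   = 4713 / 365 = 12.9 yr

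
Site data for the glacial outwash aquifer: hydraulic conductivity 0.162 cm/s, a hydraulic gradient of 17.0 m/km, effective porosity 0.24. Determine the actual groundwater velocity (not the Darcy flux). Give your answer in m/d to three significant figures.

K = 0.162 cm/s × 864 = 140.0 m/d
Darcy flux q = K·i = 140.0 × 0.017 = 2.379 m/d
v_s = q/n_e = 2.379/0.24 = 9.914 m/d

9.91 m/d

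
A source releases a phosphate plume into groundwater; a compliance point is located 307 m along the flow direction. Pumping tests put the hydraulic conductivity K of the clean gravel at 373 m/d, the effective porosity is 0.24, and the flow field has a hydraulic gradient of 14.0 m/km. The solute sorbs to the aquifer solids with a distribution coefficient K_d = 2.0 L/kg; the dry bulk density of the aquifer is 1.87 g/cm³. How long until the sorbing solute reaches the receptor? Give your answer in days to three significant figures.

Darcy flux q = K·i = 373 × 0.014 = 5.222 m/d
v = Ki/n = 373·0.014/0.24 = 21.76 m/d
Retardation R = 1 + ρ_b·K_d/n = 1 + 1.87×2.0/0.24 = 16.58
Contaminant velocity v_c = v/R = 21.76/16.58 = 1.312 m/d
t = L/v_c = 307/1.312 = 234.0 d

234 days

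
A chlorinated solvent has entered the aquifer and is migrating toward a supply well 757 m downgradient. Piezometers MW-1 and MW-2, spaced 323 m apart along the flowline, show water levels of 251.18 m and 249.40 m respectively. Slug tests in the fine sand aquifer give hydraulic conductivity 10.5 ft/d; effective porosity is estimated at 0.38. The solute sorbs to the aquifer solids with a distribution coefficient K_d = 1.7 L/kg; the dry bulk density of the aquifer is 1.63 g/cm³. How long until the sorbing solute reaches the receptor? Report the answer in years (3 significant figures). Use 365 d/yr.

371 years

Hydraulic gradient i = (251.18 − 249.40) / 323 = 1.78 / 323 = 0.005511
K = 10.5 ft/d × 0.3048 = 3.200 m/d
Darcy flux q = K·i = 3.200 × 0.005511 = 0.01764 m/d
Seepage velocity v = q / n = 0.01764 / 0.38 = 0.04641 m/d
Retardation R = 1 + ρ_b·K_d/n = 1 + 1.63×1.7/0.38 = 8.292
Contaminant velocity v_c = v/R = 0.04641/8.292 = 0.005597 m/d
t = L/v_c = 757/0.005597 = 135200 d
   = 135200/365 = 371 yr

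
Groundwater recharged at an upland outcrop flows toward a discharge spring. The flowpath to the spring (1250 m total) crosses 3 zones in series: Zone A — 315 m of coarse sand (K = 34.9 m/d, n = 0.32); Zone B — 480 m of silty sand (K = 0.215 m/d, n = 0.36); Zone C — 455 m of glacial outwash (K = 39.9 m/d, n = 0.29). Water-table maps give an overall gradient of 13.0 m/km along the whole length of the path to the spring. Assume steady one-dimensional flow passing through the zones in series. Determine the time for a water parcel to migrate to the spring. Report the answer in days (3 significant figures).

56200 days

For zones in series the flux q is common to all zones; the equivalent conductivity is the harmonic (thickness-weighted) mean, K_eq = L_total / Σ(L_j/K_j).
Σ(L/K) = 315/34.9 + 480/0.215 + 455/39.9 = 9.026 + 2233 + 11.40 = 2253 d
K_eq = L_total / Σ(L/K) = 1250 / 2253 = 0.5548 m/d
q = K_eq · i = 0.5548 × 0.013 = 0.007213 m/d (same in every zone)
Zone A: v = q/n = 0.007213/0.32 = 0.02254 m/d → t_A = 315/0.02254 = 13980 d
Zone B: v = q/n = 0.007213/0.36 = 0.02004 m/d → t_B = 480/0.02004 = 23960 d
Zone C: v = q/n = 0.007213/0.29 = 0.02487 m/d → t_C = 455/0.02487 = 18290 d
Total t = 13980 + 23960 + 18290 = 56230 d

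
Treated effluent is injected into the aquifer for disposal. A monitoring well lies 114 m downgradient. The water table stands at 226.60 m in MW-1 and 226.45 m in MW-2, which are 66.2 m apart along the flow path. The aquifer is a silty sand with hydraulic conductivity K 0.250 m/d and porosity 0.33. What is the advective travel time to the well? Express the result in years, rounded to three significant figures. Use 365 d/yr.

182 years

Hydraulic gradient i = (226.60 − 226.45) / 66.2 = 0.15 / 66.2 = 0.002266
q = Ki = 0.250 × 0.002266 = 5.665e-4 m/d
v = Ki/n = 0.250·0.002266/0.33 = 0.001717 m/d
t = L / v = 114 / 0.001717 = 66410 d
   = 66410 / 365 = 182 yr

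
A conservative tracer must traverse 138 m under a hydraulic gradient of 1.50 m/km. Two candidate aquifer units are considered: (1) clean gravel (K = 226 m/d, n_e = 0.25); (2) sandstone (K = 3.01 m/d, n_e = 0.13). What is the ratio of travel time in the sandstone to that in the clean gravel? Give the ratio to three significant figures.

39.0

Unit 1 (clean gravel): v = 226×0.0015/0.25 = 1.356 m/d, t = 138/1.356 = 101.8 d
Unit 2 (sandstone): v = 3.01×0.0015/0.13 = 0.03473 m/d, t = 138/0.03473 = 3973 d
t(sandstone) / t(clean gravel) = 3973/101.8 = 39.0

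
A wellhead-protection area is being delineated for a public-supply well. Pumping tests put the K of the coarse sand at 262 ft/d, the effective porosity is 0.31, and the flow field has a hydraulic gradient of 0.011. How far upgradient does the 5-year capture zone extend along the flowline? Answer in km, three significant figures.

5.17 km

K = 262 ft/d × 0.3048 = 79.86 m/d
q = Ki = 79.86 × 0.011 = 0.8784 m/d
v_s = q/n_e = 0.8784/0.31 = 2.834 m/d
T = 5 yr × 365 = 1825 d
L = v × T = 2.834 × 1825 = 5171 m
   = 5.17 km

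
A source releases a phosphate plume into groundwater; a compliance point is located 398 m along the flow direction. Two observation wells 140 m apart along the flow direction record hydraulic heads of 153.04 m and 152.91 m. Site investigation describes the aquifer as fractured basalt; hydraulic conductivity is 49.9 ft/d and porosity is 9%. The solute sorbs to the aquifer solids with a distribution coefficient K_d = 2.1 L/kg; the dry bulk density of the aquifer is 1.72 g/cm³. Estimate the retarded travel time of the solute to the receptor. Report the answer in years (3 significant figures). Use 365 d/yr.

Hydraulic gradient i = (153.04 − 152.91) / 140 = 0.13 / 140 = 9.286e-4
K = 49.9 ft/d × 0.3048 = 15.21 m/d
Specific discharge q = 15.21 × 9.286e-4 = 0.01412 m/d
v_s = q/n_e = 0.01412/0.09 = 0.1569 m/d
Retardation R = 1 + ρ_b·K_d/n = 1 + 1.72×2.1/0.09 = 41.13
Contaminant velocity v_c = v/R = 0.1569/41.13 = 0.003815 m/d
t = L/v_c = 398/0.003815 = 104300 d
   = 104300/365 = 286 yr

286 years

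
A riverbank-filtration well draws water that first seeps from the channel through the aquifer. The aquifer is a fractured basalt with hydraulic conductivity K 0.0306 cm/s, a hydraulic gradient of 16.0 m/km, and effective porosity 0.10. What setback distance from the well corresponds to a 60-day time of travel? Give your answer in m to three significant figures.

K = 0.0306 cm/s × 864 = 26.44 m/d
Specific discharge q = 26.44 × 0.016 = 0.4230 m/d
v = Ki/n = 26.44·0.016/0.10 = 4.230 m/d
L = v × T = 4.230 × 60 = 253.8 m

254 m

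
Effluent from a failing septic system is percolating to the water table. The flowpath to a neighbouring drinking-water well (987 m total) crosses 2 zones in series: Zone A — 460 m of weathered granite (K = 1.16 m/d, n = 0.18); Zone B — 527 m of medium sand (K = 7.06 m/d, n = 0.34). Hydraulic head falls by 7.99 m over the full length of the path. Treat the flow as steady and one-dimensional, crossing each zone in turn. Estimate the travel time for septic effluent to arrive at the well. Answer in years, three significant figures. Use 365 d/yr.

Continuity: the same q passes through each zone, so ΔH = q·Σ(L_j/K_j) — the zones act as resistances in series.
Σ(L/K) = 460/1.16 + 527/7.06 = 396.6 + 74.65 = 471.2 d
q = ΔH / Σ(L/K) = 7.99 / 471.2 = 0.01696 m/d (same in every zone)
Zone A: v = q/n = 0.01696/0.18 = 0.09420 m/d → t_A = 460/0.09420 = 4883 d
Zone B: v = q/n = 0.01696/0.34 = 0.04987 m/d → t_B = 527/0.04987 = 10570 d
Total t = 4883 + 10570 = 15450 d
   = 15450 / 365 = 42.3 yr

42.3 years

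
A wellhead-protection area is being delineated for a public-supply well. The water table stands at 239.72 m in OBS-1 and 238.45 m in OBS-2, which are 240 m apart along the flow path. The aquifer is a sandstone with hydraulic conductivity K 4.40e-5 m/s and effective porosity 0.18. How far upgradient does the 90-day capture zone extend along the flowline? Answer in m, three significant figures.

10.1 m

Hydraulic gradient i = (239.72 − 238.45) / 240 = 1.27 / 240 = 0.005292
K = 4.40e-5 m/s × 86400 s/d = 3.802 m/d
Specific discharge q = 3.802 × 0.005292 = 0.02012 m/d
v_s = q/n_e = 0.02012/0.18 = 0.1118 m/d
L = v × T = 0.1118 × 90 = 10.06 m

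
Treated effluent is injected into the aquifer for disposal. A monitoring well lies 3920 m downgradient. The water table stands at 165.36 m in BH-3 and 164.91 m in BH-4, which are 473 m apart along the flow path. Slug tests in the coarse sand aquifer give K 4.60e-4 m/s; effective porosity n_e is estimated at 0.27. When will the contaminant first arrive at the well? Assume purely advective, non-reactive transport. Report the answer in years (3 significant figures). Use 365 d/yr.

Hydraulic gradient i = (165.36 − 164.91) / 473 = 0.45 / 473 = 9.514e-4
K = 4.60e-4 m/s × 86400 s/d = 39.74 m/d
Specific discharge q = 39.74 × 9.514e-4 = 0.03781 m/d
Average linear velocity = 0.03781 / 0.27 = 0.1400 m/d
t = L / v = 3920 / 0.1400 = 27990 d
   = 27990 / 365 = 76.7 yr

76.7 years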